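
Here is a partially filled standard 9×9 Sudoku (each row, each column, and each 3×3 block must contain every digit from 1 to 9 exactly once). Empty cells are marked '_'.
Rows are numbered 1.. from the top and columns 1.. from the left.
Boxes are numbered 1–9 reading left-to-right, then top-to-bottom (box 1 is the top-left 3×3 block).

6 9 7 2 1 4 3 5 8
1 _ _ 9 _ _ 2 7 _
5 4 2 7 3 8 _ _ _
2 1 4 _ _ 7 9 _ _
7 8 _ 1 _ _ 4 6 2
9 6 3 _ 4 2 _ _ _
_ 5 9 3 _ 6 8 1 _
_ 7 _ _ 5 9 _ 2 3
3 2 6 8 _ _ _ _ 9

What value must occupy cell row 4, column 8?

Cell row 4, column 8 itself could take any of {3, 8} by direct elimination.
Consider where 3 can go in row 4.
row 4, column 4 is out (column 4 already has a 3).
row 4, column 5 is out (column 5 already has a 3).
row 4, column 9 is out (column 9 already has a 3).
So the only cell in row 4 that can hold 3 is row 4, column 8.
Therefore row 4, column 8 = 3.

3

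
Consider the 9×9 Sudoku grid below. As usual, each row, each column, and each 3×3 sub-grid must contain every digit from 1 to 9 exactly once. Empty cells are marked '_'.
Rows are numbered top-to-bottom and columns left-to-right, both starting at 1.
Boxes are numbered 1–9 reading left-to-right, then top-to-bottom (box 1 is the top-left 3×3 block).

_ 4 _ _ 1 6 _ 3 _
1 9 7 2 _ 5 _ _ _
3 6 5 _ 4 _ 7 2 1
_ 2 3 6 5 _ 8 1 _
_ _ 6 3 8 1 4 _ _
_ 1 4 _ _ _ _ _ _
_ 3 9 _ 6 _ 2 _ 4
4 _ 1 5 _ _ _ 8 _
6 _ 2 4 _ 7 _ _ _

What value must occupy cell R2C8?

4

Cell R2C8 itself could take any of {4, 6} by direct elimination.
Consider where 4 can go in row 2.
R2C5 is out (column 5 already has a 4).
R2C7 is out (column 7 already has a 4).
R2C9 is out (column 9 already has a 4).
So the only cell in row 2 that can hold 4 is R2C8.
Therefore R2C8 = 4.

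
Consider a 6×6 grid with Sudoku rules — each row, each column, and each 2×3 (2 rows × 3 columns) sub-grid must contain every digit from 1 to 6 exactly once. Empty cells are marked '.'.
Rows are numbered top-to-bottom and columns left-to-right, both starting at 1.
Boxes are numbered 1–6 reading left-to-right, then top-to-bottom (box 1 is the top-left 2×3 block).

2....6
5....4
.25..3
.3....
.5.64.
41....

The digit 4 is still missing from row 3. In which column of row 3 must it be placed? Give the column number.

4

Consider where 4 can go in row 3.
r3c1 is out (column 1 already has a 4).
r3c5 is out (column 5 already has a 4).
So the only cell in row 3 that can hold 4 is r3c4.
That is column 4.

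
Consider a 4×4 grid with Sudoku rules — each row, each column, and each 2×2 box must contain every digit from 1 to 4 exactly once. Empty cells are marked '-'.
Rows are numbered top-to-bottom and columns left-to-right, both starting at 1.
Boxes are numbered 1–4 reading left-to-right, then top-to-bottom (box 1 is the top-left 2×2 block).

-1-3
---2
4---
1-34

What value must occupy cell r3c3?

2

Cell r3c3 itself could take any of {1, 2} by direct elimination.
Consider where 2 can go in box 4.
r3c4 is out (column 4 already has a 2).
So the only cell in box 4 that can hold 2 is r3c3.
Therefore r3c3 = 2.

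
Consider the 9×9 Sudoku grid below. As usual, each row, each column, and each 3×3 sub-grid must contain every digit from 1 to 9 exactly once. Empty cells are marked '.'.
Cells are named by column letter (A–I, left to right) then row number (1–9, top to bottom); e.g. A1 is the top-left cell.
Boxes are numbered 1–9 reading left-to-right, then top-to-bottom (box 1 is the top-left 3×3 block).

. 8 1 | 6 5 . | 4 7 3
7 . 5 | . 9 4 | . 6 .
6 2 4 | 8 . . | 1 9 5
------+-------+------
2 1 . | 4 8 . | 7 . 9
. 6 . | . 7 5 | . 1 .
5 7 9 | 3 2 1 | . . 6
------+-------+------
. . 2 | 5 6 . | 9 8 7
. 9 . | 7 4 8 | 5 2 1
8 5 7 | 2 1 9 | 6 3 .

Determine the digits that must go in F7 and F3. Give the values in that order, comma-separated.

For F7:
  Row 7 already contains {2, 5, 6, 7, 8, 9}.
  Column F already contains {1, 4, 5, 8, 9}.
  Its 3×3 block (box 8) already contains {1, 2, 4, 5, 6, 7, 8, 9}.
  The only value from 1–9 not eliminated is 3, so F7 = 3.
For F3:
  Consider where 7 can go in box 2.
  F1 is out (row 1 already has a 7).
  D2 is out (row 2 already has a 7).
  E3 is out (column E already has a 7).
  So the only cell in box 2 that can hold 7 is F3.
  So F3 = 7.

3,7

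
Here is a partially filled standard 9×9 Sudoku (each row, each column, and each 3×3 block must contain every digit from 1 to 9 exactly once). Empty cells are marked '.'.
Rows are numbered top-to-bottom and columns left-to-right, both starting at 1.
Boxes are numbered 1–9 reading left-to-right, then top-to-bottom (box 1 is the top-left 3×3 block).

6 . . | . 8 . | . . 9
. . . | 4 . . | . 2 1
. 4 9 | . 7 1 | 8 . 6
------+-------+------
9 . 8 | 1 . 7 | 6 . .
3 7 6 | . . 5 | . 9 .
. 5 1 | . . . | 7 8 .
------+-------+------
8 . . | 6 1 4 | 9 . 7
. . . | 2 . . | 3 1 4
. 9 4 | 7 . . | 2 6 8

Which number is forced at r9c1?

Cell r9c1 itself could take any of {1, 5} by direct elimination.
Consider where 1 can go in row 9.
r9c5 is out (column 5 already has a 1).
r9c6 is out (column 6 already has a 1).
So the only cell in row 9 that can hold 1 is r9c1.
Therefore r9c1 = 1.

1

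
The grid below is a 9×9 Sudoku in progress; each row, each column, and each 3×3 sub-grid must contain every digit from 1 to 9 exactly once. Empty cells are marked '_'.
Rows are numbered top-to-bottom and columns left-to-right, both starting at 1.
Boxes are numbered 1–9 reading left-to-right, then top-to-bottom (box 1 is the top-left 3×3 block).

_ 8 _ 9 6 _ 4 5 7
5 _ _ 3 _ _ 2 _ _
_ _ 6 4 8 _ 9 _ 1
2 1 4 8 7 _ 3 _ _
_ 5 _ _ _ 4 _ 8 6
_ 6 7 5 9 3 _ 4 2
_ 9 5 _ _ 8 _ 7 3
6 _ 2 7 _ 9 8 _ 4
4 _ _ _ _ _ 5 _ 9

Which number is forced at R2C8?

Row 2 already contains {2, 3, 5}.
Column 8 already contains {4, 5, 7, 8}.
Its 3×3 block (box 3) already contains {1, 2, 4, 5, 7, 9}.
The only value from 1–9 not eliminated is 6, so R2C8 = 6.

6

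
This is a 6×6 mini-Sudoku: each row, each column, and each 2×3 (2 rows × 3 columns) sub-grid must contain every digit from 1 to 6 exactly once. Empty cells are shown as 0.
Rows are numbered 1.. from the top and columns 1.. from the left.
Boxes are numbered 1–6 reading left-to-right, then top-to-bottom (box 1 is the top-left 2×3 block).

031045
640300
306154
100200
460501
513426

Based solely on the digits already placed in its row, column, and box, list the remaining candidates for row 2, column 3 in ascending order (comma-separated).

2,5

Row 2 already contains {3, 4, 6}.
Column 3 already contains {1, 3, 6}.
Its 2×3 block (box 1) already contains {1, 3, 4, 6}.
Removing those from 1–6 leaves {2, 5} as the candidates for row 2, column 3.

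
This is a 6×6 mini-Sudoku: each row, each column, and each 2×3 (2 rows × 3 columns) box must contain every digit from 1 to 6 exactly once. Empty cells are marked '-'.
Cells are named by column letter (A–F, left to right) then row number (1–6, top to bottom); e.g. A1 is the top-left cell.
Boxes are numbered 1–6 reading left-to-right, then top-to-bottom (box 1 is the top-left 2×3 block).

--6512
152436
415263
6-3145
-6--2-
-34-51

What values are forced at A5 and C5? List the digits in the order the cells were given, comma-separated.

For A5:
  Row 5 already contains {2, 6}.
  Column A already contains {1, 4, 6}.
  Its 2×3 block (box 5) already contains {3, 4, 6}.
  The only value from 1–6 not eliminated is 5, so A5 = 5.
For C5:
  Row 5 already contains {2, 6}.
  Column C already contains {2, 3, 4, 5, 6}.
  Its 2×3 block (box 5) already contains {3, 4, 6}.
  The only value from 1–6 not eliminated is 1, so C5 = 1.

5,1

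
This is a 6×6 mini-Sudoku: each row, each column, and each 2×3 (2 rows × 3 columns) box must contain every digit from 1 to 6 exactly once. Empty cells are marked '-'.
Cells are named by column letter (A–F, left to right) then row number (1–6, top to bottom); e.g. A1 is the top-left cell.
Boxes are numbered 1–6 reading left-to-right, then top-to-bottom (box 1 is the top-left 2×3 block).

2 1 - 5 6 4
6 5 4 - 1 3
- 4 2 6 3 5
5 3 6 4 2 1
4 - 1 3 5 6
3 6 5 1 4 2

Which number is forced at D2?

Row 2 already contains {1, 3, 4, 5, 6}.
Column D already contains {1, 3, 4, 5, 6}.
Its 2×3 block (box 2) already contains {1, 3, 4, 5, 6}.
The only value from 1–6 not eliminated is 2, so D2 = 2.

2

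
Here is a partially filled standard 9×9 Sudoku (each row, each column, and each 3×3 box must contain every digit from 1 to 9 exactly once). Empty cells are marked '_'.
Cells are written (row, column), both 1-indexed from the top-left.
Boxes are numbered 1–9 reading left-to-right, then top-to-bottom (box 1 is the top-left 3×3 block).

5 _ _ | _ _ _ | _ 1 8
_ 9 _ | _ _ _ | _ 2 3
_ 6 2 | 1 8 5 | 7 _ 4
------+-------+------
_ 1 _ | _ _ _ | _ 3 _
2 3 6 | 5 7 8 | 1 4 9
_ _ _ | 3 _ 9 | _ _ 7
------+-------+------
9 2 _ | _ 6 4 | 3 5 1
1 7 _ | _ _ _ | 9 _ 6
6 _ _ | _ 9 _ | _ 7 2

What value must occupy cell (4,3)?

9

Cell (4,3) itself could take any of {4, 5, 7, 8, 9} by direct elimination.
Consider where 9 can go in box 4.
(4,1) is out (column 1 already has a 9).
(6,1) is out (row 6 already has a 9).
(6,2) is out (row 6 already has a 9).
(6,3) is out (row 6 already has a 9).
So the only cell in box 4 that can hold 9 is (4,3).
Therefore (4,3) = 9.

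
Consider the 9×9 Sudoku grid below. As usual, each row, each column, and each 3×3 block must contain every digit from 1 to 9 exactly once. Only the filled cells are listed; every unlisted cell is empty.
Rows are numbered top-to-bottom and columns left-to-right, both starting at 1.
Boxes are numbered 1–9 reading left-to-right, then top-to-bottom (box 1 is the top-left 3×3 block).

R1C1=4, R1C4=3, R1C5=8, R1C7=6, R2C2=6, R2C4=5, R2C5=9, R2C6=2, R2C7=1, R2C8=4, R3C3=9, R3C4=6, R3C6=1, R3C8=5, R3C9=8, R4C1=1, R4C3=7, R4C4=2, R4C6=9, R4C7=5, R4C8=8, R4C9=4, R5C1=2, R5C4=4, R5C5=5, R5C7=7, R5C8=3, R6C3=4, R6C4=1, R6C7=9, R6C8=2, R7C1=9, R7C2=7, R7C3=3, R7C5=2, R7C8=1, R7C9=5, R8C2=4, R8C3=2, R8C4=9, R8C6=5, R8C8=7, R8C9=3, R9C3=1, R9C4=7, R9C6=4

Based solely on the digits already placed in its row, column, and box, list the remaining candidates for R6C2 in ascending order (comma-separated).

3,5,8

Row 6 already contains {1, 2, 4, 9}.
Column 2 already contains {4, 6, 7}.
Its 3×3 block (box 4) already contains {1, 2, 4, 7}.
Removing those from 1–9 leaves {3, 5, 8} as the candidates for R6C2.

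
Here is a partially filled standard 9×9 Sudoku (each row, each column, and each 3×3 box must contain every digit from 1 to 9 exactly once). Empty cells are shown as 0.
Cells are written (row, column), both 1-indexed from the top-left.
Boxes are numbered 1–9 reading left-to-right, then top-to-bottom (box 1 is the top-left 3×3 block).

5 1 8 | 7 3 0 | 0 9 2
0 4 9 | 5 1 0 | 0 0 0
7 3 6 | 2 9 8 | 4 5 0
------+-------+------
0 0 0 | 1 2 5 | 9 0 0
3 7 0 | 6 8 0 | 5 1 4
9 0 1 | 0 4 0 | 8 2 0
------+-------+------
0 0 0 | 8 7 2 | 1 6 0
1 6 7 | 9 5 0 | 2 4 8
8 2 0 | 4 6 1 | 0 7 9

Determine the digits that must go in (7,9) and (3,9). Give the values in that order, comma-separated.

5,1

For (7,9):
  Consider where 5 can go in column 9.
  (2,9) is out (row 2 already has a 5).
  (3,9) is out (row 3 already has a 5).
  (4,9) is out (row 4 already has a 5).
  (6,9) is out (box 6 already has a 5).
  So the only cell in column 9 that can hold 5 is (7,9).
  So (7,9) = 5.
For (3,9):
  Row 3 already contains {2, 3, 4, 5, 6, 7, 8, 9}.
  Column 9 already contains {2, 4, 8, 9}.
  Its 3×3 block (box 3) already contains {2, 4, 5, 9}.
  The only value from 1–9 not eliminated is 1, so (3,9) = 1.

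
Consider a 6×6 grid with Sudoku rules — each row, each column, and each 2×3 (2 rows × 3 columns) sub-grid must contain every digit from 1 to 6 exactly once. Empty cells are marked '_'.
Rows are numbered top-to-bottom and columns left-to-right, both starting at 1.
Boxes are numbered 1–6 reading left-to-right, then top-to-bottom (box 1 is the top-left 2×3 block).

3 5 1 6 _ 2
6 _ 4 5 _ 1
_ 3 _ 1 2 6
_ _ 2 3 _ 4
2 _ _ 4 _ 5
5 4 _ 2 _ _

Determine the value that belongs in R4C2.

6

Cell R4C2 itself could take any of {1, 6} by direct elimination.
Consider where 6 can go in box 3.
R3C1 is out (row 3 already has a 6).
R3C3 is out (row 3 already has a 6).
R4C1 is out (column 1 already has a 6).
So the only cell in box 3 that can hold 6 is R4C2.
Therefore R4C2 = 6.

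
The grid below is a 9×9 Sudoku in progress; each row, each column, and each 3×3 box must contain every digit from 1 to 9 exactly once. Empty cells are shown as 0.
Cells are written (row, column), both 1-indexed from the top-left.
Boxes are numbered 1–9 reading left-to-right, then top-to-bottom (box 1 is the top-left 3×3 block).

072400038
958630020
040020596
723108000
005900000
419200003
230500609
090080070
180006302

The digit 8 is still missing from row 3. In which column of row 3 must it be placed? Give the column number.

4

Consider where 8 can go in row 3.
(3,1) is out (box 1 already has a 8).
(3,3) is out (column 3 already has a 8).
(3,6) is out (column 6 already has a 8).
So the only cell in row 3 that can hold 8 is (3,4).
That is column 4.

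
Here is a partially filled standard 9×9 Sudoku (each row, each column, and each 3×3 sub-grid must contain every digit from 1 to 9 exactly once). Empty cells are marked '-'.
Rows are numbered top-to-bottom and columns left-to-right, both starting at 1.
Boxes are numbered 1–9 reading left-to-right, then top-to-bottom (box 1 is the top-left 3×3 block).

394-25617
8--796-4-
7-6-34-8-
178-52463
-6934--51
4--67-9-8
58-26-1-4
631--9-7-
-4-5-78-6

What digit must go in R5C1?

Row 5 already contains {1, 3, 4, 5, 6, 9}.
Column 1 already contains {1, 3, 4, 5, 6, 7, 8}.
Its 3×3 block (box 4) already contains {1, 4, 6, 7, 8, 9}.
The only value from 1–9 not eliminated is 2, so R5C1 = 2.

2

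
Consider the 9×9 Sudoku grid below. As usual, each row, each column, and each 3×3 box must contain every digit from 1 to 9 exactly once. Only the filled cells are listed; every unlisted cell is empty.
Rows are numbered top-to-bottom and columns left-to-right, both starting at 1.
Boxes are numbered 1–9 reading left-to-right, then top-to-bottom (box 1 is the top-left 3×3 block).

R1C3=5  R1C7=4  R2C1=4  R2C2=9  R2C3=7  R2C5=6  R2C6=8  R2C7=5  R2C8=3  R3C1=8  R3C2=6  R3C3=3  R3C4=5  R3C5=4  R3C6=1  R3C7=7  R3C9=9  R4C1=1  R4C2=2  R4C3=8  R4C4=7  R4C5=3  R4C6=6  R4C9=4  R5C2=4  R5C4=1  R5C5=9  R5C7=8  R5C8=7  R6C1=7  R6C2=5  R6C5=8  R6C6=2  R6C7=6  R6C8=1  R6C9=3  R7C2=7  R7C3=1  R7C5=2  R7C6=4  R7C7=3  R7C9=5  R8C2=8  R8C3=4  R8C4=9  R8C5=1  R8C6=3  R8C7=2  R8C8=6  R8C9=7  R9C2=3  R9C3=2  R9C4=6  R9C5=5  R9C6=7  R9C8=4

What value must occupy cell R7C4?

Row 7 already contains {1, 2, 3, 4, 5, 7}.
Column 4 already contains {1, 5, 6, 7, 9}.
Its 3×3 block (box 8) already contains {1, 2, 3, 4, 5, 6, 7, 9}.
The only value from 1–9 not eliminated is 8, so R7C4 = 8.

8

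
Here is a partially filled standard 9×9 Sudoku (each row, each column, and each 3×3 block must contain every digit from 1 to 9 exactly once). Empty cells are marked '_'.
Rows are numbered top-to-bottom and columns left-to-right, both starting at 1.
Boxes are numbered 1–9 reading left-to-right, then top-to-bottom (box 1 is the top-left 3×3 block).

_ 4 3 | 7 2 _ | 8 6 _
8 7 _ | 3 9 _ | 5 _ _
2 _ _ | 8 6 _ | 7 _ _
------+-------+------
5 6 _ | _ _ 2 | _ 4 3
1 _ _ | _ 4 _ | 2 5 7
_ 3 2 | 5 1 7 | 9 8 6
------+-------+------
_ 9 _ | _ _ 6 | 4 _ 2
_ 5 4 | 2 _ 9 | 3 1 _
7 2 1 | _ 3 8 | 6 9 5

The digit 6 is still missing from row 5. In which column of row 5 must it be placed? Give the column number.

4

Consider where 6 can go in row 5.
r5c2 is out (column 2 already has a 6).
r5c3 is out (box 4 already has a 6).
r5c6 is out (column 6 already has a 6).
So the only cell in row 5 that can hold 6 is r5c4.
That is column 4.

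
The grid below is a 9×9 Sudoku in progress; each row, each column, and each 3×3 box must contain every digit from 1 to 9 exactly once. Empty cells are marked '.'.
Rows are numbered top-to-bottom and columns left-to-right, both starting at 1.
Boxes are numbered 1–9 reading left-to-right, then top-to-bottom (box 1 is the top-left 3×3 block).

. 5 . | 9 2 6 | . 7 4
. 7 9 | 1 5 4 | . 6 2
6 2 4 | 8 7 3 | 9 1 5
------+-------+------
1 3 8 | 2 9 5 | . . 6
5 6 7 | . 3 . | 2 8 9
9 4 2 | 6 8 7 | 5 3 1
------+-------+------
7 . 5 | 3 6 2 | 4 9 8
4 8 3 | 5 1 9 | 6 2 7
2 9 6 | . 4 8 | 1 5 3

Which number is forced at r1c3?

Row 1 already contains {2, 4, 5, 6, 7, 9}.
Column 3 already contains {2, 3, 4, 5, 6, 7, 8, 9}.
Its 3×3 block (box 1) already contains {2, 4, 5, 6, 7, 9}.
The only value from 1–9 not eliminated is 1, so r1c3 = 1.

1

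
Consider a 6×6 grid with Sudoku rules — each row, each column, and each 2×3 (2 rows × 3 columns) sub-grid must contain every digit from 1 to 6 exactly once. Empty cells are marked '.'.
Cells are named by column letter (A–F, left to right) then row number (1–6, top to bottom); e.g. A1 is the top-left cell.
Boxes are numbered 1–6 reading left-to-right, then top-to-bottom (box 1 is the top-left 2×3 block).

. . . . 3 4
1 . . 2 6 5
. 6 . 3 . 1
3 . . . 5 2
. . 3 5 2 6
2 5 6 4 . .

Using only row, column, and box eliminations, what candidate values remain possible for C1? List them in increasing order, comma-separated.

2,5

Row 1 already contains {3, 4}.
Column C already contains {3, 6}.
Its 2×3 block (box 1) already contains {1}.
Removing those from 1–6 leaves {2, 5} as the candidates for C1.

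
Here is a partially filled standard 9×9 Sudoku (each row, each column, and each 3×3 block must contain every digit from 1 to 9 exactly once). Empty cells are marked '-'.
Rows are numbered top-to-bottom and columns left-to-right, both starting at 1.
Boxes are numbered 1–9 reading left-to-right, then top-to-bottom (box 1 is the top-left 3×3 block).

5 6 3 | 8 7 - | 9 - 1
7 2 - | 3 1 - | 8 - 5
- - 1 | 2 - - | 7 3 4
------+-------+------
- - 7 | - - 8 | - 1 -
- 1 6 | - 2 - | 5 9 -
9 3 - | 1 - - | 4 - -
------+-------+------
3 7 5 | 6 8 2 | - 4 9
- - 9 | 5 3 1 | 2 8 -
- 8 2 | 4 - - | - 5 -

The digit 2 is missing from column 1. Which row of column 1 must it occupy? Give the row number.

4

Consider where 2 can go in column 1.
r3c1 is out (row 3 already has a 2).
r5c1 is out (row 5 already has a 2).
r8c1 is out (row 8 already has a 2).
r9c1 is out (row 9 already has a 2).
So the only cell in column 1 that can hold 2 is r4c1.
That is row 4.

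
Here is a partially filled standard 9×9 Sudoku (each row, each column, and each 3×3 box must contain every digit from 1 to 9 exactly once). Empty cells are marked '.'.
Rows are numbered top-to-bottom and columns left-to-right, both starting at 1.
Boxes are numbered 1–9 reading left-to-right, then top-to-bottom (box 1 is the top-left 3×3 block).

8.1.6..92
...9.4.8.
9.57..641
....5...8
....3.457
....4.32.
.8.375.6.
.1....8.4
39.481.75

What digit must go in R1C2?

Cell R1C2 itself could take any of {3, 4, 7} by direct elimination.
Consider where 4 can go in row 1.
R1C4 is out (column 4 already has a 4).
R1C6 is out (column 6 already has a 4).
R1C7 is out (column 7 already has a 4).
So the only cell in row 1 that can hold 4 is R1C2.
Therefore R1C2 = 4.

4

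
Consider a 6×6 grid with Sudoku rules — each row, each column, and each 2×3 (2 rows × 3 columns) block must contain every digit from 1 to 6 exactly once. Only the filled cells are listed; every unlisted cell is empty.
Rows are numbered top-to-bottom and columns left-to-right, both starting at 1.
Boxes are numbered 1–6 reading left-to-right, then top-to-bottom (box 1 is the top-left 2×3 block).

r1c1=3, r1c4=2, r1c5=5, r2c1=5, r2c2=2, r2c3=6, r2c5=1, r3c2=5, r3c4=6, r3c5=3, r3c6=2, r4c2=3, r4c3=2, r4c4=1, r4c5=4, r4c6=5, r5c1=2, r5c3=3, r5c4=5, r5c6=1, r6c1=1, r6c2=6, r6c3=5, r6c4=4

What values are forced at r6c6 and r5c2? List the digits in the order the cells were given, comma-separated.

3,4

For r6c6:
  Row 6 already contains {1, 4, 5, 6}.
  Column 6 already contains {1, 2, 5}.
  Its 2×3 block (box 6) already contains {1, 4, 5}.
  The only value from 1–6 not eliminated is 3, so r6c6 = 3.
For r5c2:
  Row 5 already contains {1, 2, 3, 5}.
  Column 2 already contains {2, 3, 5, 6}.
  Its 2×3 block (box 5) already contains {1, 2, 3, 5, 6}.
  The only value from 1–6 not eliminated is 4, so r5c2 = 4.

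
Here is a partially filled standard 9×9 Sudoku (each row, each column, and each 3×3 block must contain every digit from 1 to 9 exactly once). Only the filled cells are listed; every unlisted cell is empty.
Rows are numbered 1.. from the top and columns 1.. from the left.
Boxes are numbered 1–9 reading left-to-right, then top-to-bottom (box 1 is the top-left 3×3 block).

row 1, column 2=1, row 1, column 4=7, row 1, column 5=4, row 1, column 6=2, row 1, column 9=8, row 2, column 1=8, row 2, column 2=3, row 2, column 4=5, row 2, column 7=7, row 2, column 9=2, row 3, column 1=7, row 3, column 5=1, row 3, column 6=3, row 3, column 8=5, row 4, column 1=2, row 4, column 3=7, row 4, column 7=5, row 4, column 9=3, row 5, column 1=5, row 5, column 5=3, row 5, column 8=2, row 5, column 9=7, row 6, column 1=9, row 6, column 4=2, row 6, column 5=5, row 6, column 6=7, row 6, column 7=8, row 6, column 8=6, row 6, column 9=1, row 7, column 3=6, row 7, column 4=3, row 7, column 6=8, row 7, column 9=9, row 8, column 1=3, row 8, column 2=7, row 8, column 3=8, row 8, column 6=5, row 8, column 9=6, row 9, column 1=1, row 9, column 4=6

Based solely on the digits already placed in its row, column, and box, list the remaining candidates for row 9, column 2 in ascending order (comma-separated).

2,4,5,9

Row 9 already contains {1, 6}.
Column 2 already contains {1, 3, 7}.
Its 3×3 block (box 7) already contains {1, 3, 6, 7, 8}.
Removing those from 1–9 leaves {2, 4, 5, 9} as the candidates for row 9, column 2.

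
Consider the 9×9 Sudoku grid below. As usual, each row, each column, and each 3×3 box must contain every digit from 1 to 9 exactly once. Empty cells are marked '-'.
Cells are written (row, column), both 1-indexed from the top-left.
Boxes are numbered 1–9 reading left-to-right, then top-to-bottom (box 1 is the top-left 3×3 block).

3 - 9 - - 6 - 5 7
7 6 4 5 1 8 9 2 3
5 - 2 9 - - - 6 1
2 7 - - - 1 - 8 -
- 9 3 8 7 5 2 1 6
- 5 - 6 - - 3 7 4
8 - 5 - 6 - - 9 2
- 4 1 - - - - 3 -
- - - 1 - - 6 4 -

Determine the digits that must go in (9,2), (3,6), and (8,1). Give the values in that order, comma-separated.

2,7,6

For (9,2):
  Consider where 2 can go in box 7.
  (7,2) is out (row 7 already has a 2).
  (8,1) is out (column 1 already has a 2).
  (9,1) is out (column 1 already has a 2).
  (9,3) is out (column 3 already has a 2).
  So the only cell in box 7 that can hold 2 is (9,2).
  So (9,2) = 2.
For (3,6):
  Consider where 7 can go in row 3.
  (3,2) is out (column 2 already has a 7).
  (3,5) is out (column 5 already has a 7).
  (3,7) is out (box 3 already has a 7).
  So the only cell in row 3 that can hold 7 is (3,6).
  So (3,6) = 7.
For (8,1):
  Consider where 6 can go in row 8.
  (8,4) is out (column 4 already has a 6).
  (8,5) is out (column 5 already has a 6).
  (8,6) is out (column 6 already has a 6).
  (8,7) is out (column 7 already has a 6).
  (8,9) is out (column 9 already has a 6).
  So the only cell in row 8 that can hold 6 is (8,1).
  So (8,1) = 6.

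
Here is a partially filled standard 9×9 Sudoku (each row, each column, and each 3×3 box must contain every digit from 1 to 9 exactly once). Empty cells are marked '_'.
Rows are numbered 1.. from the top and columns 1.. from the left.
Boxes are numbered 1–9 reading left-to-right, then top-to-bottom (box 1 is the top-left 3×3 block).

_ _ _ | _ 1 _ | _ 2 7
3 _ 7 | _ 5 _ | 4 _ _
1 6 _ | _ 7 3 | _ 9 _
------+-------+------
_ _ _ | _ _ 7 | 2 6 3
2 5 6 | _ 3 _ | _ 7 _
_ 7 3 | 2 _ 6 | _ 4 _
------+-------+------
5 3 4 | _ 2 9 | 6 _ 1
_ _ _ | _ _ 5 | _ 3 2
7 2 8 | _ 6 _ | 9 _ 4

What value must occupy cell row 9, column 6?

1

Row 9 already contains {2, 4, 6, 7, 8, 9}.
Column 6 already contains {3, 5, 6, 7, 9}.
Its 3×3 block (box 8) already contains {2, 5, 6, 9}.
The only value from 1–9 not eliminated is 1, so row 9, column 6 = 1.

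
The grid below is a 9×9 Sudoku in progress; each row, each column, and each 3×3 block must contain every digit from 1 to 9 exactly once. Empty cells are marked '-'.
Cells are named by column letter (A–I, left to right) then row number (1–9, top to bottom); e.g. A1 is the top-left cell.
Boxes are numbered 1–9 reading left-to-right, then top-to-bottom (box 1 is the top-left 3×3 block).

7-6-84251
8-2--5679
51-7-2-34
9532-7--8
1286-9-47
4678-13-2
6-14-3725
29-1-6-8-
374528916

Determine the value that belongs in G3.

Row 3 already contains {1, 2, 3, 4, 5, 7}.
Column G already contains {2, 3, 6, 7, 9}.
Its 3×3 block (box 3) already contains {1, 2, 3, 4, 5, 6, 7, 9}.
The only value from 1–9 not eliminated is 8, so G3 = 8.

8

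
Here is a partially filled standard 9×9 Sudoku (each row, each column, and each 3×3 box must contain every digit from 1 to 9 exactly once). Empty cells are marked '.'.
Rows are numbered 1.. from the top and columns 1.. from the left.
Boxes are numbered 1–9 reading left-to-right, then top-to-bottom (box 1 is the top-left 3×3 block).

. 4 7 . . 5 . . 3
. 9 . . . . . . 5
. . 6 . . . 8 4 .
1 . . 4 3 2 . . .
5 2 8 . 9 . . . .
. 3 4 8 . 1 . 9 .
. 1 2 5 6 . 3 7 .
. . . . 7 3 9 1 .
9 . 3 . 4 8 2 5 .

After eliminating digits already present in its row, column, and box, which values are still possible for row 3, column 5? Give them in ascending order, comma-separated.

Row 3 already contains {4, 6, 8}.
Column 5 already contains {3, 4, 6, 7, 9}.
Its 3×3 block (box 2) already contains {5}.
Removing those from 1–9 leaves {1, 2} as the candidates for row 3, column 5.

1,2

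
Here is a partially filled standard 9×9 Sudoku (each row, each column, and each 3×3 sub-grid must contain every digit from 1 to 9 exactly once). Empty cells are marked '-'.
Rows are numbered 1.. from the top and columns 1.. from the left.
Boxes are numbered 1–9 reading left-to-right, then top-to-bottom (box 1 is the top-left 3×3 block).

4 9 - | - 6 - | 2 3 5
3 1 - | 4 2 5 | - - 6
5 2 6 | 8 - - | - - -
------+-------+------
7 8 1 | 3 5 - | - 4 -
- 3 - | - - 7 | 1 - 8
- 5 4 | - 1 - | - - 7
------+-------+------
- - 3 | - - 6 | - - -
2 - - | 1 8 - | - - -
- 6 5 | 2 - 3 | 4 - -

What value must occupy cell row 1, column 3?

8

Cell row 1, column 3 itself could take any of {7, 8} by direct elimination.
Consider where 8 can go in row 1.
row 1, column 4 is out (column 4 already has a 8).
row 1, column 6 is out (box 2 already has a 8).
So the only cell in row 1 that can hold 8 is row 1, column 3.
Therefore row 1, column 3 = 8.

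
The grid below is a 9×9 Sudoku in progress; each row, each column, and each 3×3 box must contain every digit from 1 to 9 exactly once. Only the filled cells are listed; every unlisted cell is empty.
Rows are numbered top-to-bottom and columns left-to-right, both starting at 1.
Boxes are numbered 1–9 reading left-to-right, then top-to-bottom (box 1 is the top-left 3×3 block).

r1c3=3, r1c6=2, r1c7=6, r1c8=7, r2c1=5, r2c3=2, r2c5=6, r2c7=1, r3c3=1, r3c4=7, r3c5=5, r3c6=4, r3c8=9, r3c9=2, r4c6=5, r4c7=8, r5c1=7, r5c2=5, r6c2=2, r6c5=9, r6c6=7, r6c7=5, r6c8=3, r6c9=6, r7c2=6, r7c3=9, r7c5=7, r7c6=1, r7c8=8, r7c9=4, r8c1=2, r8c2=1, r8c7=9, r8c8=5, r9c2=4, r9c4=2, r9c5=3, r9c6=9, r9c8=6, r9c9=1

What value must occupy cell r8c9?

3

Cell r8c9 itself could take any of {3, 7} by direct elimination.
Consider where 3 can go in row 8.
r8c3 is out (column 3 already has a 3).
r8c4 is out (box 8 already has a 3).
r8c5 is out (column 5 already has a 3).
r8c6 is out (box 8 already has a 3).
So the only cell in row 8 that can hold 3 is r8c9.
Therefore r8c9 = 3.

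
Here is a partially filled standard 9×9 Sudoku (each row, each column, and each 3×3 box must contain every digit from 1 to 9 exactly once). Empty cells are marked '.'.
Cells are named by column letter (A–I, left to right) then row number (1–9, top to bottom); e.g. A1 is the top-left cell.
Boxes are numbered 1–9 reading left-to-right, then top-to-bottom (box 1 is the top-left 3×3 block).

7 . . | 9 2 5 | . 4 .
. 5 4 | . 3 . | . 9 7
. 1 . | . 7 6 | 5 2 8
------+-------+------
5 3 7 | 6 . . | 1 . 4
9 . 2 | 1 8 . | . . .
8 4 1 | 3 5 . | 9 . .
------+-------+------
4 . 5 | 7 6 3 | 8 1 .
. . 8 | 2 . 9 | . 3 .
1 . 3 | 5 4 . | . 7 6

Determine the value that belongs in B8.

7

Cell B8 itself could take any of {6, 7} by direct elimination.
Consider where 7 can go in column B.
B1 is out (row 1 already has a 7).
B5 is out (box 4 already has a 7).
B7 is out (row 7 already has a 7).
B9 is out (row 9 already has a 7).
So the only cell in column B that can hold 7 is B8.
Therefore B8 = 7.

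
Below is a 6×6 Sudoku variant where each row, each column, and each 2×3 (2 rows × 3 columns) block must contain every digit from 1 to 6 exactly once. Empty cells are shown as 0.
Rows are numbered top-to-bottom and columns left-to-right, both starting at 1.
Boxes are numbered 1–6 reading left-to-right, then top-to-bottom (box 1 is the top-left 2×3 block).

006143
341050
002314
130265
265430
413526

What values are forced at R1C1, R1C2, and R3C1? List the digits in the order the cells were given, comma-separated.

For R1C1:
  Row 1 already contains {1, 3, 4, 6}.
  Column 1 already contains {1, 2, 3, 4}.
  Its 2×3 block (box 1) already contains {1, 3, 4, 6}.
  The only value from 1–6 not eliminated is 5, so R1C1 = 5.
For R1C2:
  Consider where 2 can go in box 1.
  R1C1 is out (column 1 already has a 2).
  So the only cell in box 1 that can hold 2 is R1C2.
  So R1C2 = 2.
For R3C1:
  Consider where 6 can go in box 3.
  R3C2 is out (column 2 already has a 6).
  R4C3 is out (row 4 already has a 6).
  So the only cell in box 3 that can hold 6 is R3C1.
  So R3C1 = 6.

5,2,6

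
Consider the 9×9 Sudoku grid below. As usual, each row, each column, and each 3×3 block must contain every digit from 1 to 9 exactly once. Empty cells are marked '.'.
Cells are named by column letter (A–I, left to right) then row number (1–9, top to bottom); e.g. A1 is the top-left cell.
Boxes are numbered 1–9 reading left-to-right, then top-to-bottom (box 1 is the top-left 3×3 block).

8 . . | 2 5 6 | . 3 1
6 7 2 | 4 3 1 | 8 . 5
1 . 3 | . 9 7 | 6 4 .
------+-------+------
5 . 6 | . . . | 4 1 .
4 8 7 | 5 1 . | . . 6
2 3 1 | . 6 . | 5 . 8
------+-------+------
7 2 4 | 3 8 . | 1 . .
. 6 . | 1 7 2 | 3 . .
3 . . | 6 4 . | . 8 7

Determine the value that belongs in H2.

Row 2 already contains {1, 2, 3, 4, 5, 6, 7, 8}.
Column H already contains {1, 3, 4, 8}.
Its 3×3 block (box 3) already contains {1, 3, 4, 5, 6, 8}.
The only value from 1–9 not eliminated is 9, so H2 = 9.

9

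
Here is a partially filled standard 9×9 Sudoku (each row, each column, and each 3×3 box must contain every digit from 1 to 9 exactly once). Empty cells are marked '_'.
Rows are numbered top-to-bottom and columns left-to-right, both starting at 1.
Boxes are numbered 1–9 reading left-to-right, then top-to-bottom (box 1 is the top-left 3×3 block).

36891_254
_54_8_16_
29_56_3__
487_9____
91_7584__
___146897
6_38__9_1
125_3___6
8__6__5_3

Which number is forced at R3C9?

Row 3 already contains {2, 3, 5, 6, 9}.
Column 9 already contains {1, 3, 4, 6, 7}.
Its 3×3 block (box 3) already contains {1, 2, 3, 4, 5, 6}.
The only value from 1–9 not eliminated is 8, so R3C9 = 8.

8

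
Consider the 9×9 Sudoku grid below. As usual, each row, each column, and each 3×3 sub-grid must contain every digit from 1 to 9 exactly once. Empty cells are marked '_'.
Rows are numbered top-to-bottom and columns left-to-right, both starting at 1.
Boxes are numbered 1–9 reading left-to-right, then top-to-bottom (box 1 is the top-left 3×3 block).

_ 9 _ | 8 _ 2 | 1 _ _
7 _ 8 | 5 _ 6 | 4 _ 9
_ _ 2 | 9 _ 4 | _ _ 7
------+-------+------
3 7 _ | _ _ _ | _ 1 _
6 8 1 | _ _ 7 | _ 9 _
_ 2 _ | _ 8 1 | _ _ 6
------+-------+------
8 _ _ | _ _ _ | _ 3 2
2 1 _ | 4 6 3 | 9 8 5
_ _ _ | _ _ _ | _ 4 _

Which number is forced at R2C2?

3

Row 2 already contains {4, 5, 6, 7, 8, 9}.
Column 2 already contains {1, 2, 7, 8, 9}.
Its 3×3 block (box 1) already contains {2, 7, 8, 9}.
The only value from 1–9 not eliminated is 3, so R2C2 = 3.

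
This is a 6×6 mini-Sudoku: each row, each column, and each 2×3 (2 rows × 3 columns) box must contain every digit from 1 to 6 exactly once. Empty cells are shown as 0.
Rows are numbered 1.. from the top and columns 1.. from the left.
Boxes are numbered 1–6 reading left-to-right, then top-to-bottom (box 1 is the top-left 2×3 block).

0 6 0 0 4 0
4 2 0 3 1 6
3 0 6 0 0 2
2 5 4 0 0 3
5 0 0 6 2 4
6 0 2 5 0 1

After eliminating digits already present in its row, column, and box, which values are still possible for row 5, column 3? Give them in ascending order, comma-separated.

1,3

Row 5 already contains {2, 4, 5, 6}.
Column 3 already contains {2, 4, 6}.
Its 2×3 block (box 5) already contains {2, 5, 6}.
Removing those from 1–6 leaves {1, 3} as the candidates for row 5, column 3.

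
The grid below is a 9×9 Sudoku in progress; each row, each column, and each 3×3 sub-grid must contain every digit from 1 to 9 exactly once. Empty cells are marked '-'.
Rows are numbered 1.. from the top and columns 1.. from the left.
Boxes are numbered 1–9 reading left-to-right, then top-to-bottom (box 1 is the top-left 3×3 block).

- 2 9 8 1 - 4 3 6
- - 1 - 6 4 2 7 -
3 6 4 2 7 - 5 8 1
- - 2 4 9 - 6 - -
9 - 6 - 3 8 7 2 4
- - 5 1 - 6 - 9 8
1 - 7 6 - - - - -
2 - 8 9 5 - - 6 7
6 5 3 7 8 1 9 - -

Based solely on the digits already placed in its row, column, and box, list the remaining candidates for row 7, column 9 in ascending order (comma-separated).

2,3,5

Row 7 already contains {1, 6, 7}.
Column 9 already contains {1, 4, 6, 7, 8}.
Its 3×3 block (box 9) already contains {6, 7, 9}.
Removing those from 1–9 leaves {2, 3, 5} as the candidates for row 7, column 9.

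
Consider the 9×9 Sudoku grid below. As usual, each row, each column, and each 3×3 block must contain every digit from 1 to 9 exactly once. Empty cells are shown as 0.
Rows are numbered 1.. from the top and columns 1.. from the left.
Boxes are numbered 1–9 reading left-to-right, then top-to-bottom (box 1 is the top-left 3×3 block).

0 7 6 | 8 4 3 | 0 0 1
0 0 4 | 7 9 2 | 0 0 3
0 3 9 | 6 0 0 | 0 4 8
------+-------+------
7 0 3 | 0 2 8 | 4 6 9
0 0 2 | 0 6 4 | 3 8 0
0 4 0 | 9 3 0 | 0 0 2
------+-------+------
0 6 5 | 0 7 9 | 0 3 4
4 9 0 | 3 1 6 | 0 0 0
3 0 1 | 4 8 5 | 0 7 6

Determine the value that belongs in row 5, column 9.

Cell row 5, column 9 itself could take any of {5, 7} by direct elimination.
Consider where 7 can go in column 9.
row 8, column 9 is out (box 9 already has a 7).
So the only cell in column 9 that can hold 7 is row 5, column 9.
Therefore row 5, column 9 = 7.

7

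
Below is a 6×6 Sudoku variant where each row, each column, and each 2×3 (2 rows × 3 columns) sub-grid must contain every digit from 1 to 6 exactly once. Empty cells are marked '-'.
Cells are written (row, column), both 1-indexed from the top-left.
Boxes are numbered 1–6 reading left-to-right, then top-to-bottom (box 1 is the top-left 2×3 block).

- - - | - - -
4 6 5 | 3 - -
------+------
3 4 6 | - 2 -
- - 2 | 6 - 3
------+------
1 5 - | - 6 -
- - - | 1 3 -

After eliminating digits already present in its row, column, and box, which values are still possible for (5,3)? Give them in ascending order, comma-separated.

3,4

Row 5 already contains {1, 5, 6}.
Column 3 already contains {2, 5, 6}.
Its 2×3 block (box 5) already contains {1, 5}.
Removing those from 1–6 leaves {3, 4} as the candidates for (5,3).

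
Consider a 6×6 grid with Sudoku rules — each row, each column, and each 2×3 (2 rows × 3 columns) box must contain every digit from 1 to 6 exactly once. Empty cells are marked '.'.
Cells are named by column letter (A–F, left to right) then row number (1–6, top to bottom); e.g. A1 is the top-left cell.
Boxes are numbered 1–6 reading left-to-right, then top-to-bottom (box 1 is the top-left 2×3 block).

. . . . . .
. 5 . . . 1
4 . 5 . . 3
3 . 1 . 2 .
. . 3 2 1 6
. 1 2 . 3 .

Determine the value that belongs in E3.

6

Row 3 already contains {3, 4, 5}.
Column E already contains {1, 2, 3}.
Its 2×3 block (box 4) already contains {2, 3}.
The only value from 1–6 not eliminated is 6, so E3 = 6.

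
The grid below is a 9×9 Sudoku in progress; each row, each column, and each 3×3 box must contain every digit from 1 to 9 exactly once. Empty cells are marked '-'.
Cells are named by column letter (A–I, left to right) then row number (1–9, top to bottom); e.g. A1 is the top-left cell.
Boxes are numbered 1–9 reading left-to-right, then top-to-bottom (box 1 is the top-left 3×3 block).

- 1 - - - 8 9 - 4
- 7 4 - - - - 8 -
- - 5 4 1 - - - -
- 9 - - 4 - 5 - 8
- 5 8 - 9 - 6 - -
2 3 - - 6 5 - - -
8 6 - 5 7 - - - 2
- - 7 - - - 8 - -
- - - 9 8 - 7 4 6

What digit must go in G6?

4

Cell G6 itself could take any of {1, 4} by direct elimination.
Consider where 4 can go in column G.
G2 is out (row 2 already has a 4).
G3 is out (row 3 already has a 4).
G7 is out (box 9 already has a 4).
So the only cell in column G that can hold 4 is G6.
Therefore G6 = 4.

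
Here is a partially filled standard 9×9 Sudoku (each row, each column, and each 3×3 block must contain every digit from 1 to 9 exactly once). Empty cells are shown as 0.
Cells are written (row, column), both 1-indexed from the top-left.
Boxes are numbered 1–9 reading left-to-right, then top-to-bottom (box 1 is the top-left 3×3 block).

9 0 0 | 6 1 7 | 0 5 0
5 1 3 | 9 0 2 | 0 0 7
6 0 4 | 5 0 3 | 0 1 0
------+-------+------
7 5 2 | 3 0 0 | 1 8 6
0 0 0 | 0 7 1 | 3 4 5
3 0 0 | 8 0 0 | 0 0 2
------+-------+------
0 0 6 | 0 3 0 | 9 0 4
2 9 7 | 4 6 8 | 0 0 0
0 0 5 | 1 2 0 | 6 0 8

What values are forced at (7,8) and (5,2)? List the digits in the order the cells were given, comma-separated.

For (7,8):
  Consider where 2 can go in box 9.
  (8,7) is out (row 8 already has a 2).
  (8,8) is out (row 8 already has a 2).
  (8,9) is out (row 8 already has a 2).
  (9,8) is out (row 9 already has a 2).
  So the only cell in box 9 that can hold 2 is (7,8).
  So (7,8) = 2.
For (5,2):
  Consider where 6 can go in row 5.
  (5,1) is out (column 1 already has a 6).
  (5,3) is out (column 3 already has a 6).
  (5,4) is out (column 4 already has a 6).
  So the only cell in row 5 that can hold 6 is (5,2).
  So (5,2) = 6.

2,6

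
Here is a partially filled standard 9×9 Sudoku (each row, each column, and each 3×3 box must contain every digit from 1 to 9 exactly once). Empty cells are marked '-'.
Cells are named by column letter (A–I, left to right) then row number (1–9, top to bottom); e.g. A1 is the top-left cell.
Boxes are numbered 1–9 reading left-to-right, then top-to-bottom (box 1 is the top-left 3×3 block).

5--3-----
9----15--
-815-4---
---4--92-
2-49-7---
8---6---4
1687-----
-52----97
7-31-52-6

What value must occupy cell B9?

Cell B9 itself could take any of {4, 9} by direct elimination.
Consider where 9 can go in box 7.
A8 is out (row 8 already has a 9).
So the only cell in box 7 that can hold 9 is B9.
Therefore B9 = 9.

9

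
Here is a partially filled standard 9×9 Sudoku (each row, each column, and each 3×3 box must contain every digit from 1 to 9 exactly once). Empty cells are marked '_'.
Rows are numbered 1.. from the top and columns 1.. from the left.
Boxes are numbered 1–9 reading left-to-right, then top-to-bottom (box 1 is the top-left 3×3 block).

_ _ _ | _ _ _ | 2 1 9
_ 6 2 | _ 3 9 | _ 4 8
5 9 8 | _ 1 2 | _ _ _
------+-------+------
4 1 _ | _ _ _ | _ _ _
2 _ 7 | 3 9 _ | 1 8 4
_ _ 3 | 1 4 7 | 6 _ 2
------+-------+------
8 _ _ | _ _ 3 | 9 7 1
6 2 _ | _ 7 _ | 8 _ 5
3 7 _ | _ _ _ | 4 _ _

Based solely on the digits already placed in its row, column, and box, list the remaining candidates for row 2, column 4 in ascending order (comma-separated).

Row 2 already contains {2, 3, 4, 6, 8, 9}.
Column 4 already contains {1, 3}.
Its 3×3 block (box 2) already contains {1, 2, 3, 9}.
Removing those from 1–9 leaves {5, 7} as the candidates for row 2, column 4.

5,7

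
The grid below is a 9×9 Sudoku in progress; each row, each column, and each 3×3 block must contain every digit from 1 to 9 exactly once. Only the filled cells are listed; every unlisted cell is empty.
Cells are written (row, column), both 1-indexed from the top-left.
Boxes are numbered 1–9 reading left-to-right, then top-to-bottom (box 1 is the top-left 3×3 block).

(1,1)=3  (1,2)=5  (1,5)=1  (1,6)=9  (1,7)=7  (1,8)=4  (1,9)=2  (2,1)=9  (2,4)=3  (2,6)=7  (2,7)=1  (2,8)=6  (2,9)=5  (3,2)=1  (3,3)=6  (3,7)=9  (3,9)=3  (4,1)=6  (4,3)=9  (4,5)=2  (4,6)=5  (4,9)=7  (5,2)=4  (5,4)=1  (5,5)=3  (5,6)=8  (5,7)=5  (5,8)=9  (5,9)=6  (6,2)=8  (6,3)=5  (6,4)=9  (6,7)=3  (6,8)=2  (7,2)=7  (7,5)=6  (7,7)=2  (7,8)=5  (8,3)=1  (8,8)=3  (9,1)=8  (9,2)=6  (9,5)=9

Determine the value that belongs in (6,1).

Cell (6,1) itself could take any of {1, 7} by direct elimination.
Consider where 1 can go in box 4.
(4,2) is out (column 2 already has a 1).
(5,1) is out (row 5 already has a 1).
(5,3) is out (row 5 already has a 1).
So the only cell in box 4 that can hold 1 is (6,1).
Therefore (6,1) = 1.

1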